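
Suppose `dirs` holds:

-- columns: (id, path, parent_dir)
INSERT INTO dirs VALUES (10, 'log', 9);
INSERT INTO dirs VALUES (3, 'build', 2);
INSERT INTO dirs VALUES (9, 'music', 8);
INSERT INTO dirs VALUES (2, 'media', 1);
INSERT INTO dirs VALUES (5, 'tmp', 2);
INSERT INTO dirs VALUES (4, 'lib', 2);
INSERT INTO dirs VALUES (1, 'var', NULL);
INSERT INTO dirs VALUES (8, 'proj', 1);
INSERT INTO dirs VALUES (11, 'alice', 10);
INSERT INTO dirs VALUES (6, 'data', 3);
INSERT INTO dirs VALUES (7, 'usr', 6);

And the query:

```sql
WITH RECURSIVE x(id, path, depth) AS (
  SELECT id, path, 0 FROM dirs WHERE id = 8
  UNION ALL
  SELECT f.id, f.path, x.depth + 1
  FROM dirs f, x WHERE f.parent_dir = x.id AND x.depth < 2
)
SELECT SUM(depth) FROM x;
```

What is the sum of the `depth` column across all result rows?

3

Base: id=8 (proj) at depth 0.
Iteration 1: rows with parent_dir in {8} -> music (id 9, depth 1).
Iteration 2: rows with parent_dir in {9} -> log (id 10, depth 2).
Iteration 3: depth < 2 fails for all current rows; recursion stops.
SUM(depth) = 0 + 1 + 2 = 3.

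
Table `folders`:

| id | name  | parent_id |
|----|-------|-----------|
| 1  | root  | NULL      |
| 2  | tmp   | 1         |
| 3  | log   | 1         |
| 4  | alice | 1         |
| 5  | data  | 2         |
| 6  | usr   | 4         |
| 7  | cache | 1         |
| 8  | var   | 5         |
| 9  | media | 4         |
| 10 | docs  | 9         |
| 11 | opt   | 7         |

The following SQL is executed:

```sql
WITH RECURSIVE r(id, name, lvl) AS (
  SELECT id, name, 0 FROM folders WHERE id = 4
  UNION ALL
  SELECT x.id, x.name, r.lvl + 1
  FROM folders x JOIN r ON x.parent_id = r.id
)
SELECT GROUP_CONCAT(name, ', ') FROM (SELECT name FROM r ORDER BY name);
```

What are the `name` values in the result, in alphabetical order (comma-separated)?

alice, docs, media, usr

Base: id=4 (alice) at lvl 0.
Iteration 1: rows with parent_id in {4} -> usr (id 6, lvl 1), media (id 9, lvl 1).
Iteration 2: rows with parent_id in {6,9} -> docs (id 10, lvl 2).
Iteration 3: no rows with parent_id in {10}; recursion stops.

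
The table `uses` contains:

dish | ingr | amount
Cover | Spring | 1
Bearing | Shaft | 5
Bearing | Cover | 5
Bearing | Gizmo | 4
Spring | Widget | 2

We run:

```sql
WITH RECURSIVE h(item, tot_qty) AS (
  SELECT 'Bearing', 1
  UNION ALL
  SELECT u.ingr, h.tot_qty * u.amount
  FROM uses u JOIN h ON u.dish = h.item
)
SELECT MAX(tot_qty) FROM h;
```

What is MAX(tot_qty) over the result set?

Base: (Bearing, tot_qty=1).
Iteration 1: components of {Bearing} -> Cover = 1*5 = 5, Gizmo = 1*4 = 4, Shaft = 1*5 = 5.
Iteration 2: components of {Cover,Gizmo,Shaft} -> Spring = 5*1 = 5.
Iteration 3: components of {Spring} -> Widget = 5*2 = 10.
Iteration 4: no further components; recursion stops.
tot_qty values: 1, 5, 5, 4, 5, 10; the maximum is 10.

10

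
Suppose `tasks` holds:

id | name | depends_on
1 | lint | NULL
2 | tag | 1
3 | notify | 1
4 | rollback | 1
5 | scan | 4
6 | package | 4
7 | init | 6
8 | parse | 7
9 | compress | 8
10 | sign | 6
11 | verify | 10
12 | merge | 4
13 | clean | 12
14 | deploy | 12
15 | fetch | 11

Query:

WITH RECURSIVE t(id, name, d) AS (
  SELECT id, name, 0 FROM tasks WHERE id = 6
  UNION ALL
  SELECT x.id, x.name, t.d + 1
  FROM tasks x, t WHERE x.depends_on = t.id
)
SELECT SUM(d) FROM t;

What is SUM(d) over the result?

12

Base: id=6 (package) at d 0.
Iteration 1: rows with depends_on in {6} -> init (id 7, d 1), sign (id 10, d 1).
Iteration 2: rows with depends_on in {7,10} -> parse (id 8, d 2), verify (id 11, d 2).
Iteration 3: rows with depends_on in {8,11} -> compress (id 9, d 3), fetch (id 15, d 3).
Iteration 4: no rows with depends_on in {9,15}; recursion stops.
SUM(d) = 0 + 1 + 1 + 2 + 2 + 3 + 3 = 12.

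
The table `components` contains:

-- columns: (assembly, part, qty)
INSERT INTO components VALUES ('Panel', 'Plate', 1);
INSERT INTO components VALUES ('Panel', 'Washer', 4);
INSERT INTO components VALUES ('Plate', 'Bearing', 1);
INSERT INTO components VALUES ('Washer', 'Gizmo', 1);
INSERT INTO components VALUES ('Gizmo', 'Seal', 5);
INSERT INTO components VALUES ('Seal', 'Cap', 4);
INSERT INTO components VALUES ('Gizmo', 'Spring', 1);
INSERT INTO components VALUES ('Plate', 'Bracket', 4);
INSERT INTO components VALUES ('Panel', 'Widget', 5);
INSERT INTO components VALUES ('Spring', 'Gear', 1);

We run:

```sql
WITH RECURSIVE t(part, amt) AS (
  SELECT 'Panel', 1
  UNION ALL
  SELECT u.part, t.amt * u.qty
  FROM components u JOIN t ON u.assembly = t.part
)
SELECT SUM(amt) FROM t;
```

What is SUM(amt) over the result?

Base: (Panel, amt=1).
Iteration 1: components of {Panel} -> Plate = 1*1 = 1, Washer = 1*4 = 4, Widget = 1*5 = 5.
Iteration 2: components of {Plate,Washer,Widget} -> Bearing = 1*1 = 1, Bracket = 1*4 = 4, Gizmo = 4*1 = 4.
Iteration 3: components of {Bearing,Bracket,Gizmo} -> Seal = 4*5 = 20, Spring = 4*1 = 4.
Iteration 4: components of {Seal,Spring} -> Cap = 20*4 = 80, Gear = 4*1 = 4.
Iteration 5: no further components; recursion stops.
SUM(amt) = 1 + 1 + 4 + 5 + 1 + 4 + 4 + 20 + 4 + 80 + 4 = 128.

128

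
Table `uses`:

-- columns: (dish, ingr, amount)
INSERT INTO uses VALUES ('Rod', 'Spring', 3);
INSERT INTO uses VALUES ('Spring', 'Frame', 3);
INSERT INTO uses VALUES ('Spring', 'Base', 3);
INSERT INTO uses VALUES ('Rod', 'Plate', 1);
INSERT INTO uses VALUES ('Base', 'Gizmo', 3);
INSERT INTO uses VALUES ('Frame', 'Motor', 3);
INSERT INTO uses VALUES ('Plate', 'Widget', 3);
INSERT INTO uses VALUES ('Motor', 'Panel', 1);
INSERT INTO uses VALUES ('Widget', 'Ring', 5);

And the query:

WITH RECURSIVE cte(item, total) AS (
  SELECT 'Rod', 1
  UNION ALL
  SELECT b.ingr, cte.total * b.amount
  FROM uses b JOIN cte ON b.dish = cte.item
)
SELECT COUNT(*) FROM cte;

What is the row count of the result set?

Base: (Rod, total=1).
Iteration 1: components of {Rod} -> Plate = 1*1 = 1, Spring = 1*3 = 3.
Iteration 2: components of {Plate,Spring} -> Base = 3*3 = 9, Frame = 3*3 = 9, Widget = 1*3 = 3.
Iteration 3: components of {Base,Frame,Widget} -> Gizmo = 9*3 = 27, Motor = 9*3 = 27, Ring = 3*5 = 15.
Iteration 4: components of {Gizmo,Motor,Ring} -> Panel = 27*1 = 27.
Iteration 5: no further components; recursion stops.
Total rows emitted: 10.

10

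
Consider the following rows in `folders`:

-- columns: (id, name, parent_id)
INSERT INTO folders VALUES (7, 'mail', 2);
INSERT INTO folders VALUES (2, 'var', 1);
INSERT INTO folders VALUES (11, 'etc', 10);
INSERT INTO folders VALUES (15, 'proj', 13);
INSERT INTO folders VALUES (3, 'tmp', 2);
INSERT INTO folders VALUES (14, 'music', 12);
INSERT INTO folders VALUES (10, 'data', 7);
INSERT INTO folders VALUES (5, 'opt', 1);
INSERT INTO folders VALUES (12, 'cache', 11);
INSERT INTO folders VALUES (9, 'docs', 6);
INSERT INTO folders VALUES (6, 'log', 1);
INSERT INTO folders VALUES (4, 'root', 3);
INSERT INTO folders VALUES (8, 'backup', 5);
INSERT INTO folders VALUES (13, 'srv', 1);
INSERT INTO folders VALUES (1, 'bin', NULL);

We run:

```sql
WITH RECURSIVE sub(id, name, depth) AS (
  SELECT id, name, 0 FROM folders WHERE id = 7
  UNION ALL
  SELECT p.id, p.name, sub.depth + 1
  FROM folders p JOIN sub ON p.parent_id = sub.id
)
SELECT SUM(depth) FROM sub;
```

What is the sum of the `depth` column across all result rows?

Base: id=7 (mail) at depth 0.
Iteration 1: rows with parent_id in {7} -> data (id 10, depth 1).
Iteration 2: rows with parent_id in {10} -> etc (id 11, depth 2).
Iteration 3: rows with parent_id in {11} -> cache (id 12, depth 3).
Iteration 4: rows with parent_id in {12} -> music (id 14, depth 4).
Iteration 5: no rows with parent_id in {14}; recursion stops.
SUM(depth) = 0 + 1 + 2 + 3 + 4 = 10.

10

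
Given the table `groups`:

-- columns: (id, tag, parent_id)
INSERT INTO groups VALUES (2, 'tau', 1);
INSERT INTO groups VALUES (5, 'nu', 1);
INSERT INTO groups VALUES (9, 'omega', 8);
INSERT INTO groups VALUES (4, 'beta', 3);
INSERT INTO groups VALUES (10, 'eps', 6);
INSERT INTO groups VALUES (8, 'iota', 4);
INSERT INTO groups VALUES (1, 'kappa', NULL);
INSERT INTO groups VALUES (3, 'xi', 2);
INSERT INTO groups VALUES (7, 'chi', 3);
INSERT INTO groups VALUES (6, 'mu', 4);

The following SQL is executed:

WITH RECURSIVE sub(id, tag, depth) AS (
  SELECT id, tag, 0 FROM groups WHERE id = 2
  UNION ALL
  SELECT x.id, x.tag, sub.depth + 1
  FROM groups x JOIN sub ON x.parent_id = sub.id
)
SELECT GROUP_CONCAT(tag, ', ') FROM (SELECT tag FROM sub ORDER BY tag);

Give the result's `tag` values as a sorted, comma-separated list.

Base: id=2 (tau) at depth 0.
Iteration 1: rows with parent_id in {2} -> xi (id 3, depth 1).
Iteration 2: rows with parent_id in {3} -> beta (id 4, depth 2), chi (id 7, depth 2).
Iteration 3: rows with parent_id in {4,7} -> mu (id 6, depth 3), iota (id 8, depth 3).
Iteration 4: rows with parent_id in {6,8} -> omega (id 9, depth 4), eps (id 10, depth 4).
Iteration 5: no rows with parent_id in {9,10}; recursion stops.

beta, chi, eps, iota, mu, omega, tau, xi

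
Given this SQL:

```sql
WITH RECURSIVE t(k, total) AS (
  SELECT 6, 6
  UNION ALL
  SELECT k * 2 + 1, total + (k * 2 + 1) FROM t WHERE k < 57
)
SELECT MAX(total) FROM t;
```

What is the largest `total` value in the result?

212

Base: k=6, total=6.
Iteration 1: 6 < 57 holds -> k = 6 * 2 + 1 = 13, total = 6 + 13 = 19.
Iteration 2: 13 < 57 holds -> k = 13 * 2 + 1 = 27, total = 19 + 27 = 46.
Iteration 3: 27 < 57 holds -> k = 27 * 2 + 1 = 55, total = 46 + 55 = 101.
Iteration 4: 55 < 57 holds -> k = 55 * 2 + 1 = 111, total = 101 + 111 = 212.
Iteration 5: 111 < 57 fails; recursion stops.
total values: 6, 19, 46, 101, 212; the maximum is 212.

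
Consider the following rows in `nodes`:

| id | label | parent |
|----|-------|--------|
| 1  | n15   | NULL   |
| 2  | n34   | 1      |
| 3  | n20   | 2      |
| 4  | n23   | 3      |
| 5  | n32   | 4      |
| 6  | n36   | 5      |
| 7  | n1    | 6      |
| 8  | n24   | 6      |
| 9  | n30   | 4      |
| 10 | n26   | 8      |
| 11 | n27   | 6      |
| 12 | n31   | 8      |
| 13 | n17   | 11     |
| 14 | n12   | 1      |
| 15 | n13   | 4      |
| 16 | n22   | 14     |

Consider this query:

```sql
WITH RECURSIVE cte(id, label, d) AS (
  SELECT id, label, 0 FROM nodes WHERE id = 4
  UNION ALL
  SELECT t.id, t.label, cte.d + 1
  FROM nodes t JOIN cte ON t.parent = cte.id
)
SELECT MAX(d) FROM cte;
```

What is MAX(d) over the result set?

4

Base: id=4 (n23) at d 0.
Iteration 1: rows with parent in {4} -> n32 (id 5, d 1), n30 (id 9, d 1), n13 (id 15, d 1).
Iteration 2: rows with parent in {5,9,15} -> n36 (id 6, d 2).
Iteration 3: rows with parent in {6} -> n1 (id 7, d 3), n24 (id 8, d 3), n27 (id 11, d 3).
Iteration 4: rows with parent in {7,8,11} -> n26 (id 10, d 4), n31 (id 12, d 4), n17 (id 13, d 4).
Iteration 5: no rows with parent in {10,12,13}; recursion stops.
d values: 0, 1, 1, 1, 2, 3, 3, 3, 4, 4, 4; the maximum is 4.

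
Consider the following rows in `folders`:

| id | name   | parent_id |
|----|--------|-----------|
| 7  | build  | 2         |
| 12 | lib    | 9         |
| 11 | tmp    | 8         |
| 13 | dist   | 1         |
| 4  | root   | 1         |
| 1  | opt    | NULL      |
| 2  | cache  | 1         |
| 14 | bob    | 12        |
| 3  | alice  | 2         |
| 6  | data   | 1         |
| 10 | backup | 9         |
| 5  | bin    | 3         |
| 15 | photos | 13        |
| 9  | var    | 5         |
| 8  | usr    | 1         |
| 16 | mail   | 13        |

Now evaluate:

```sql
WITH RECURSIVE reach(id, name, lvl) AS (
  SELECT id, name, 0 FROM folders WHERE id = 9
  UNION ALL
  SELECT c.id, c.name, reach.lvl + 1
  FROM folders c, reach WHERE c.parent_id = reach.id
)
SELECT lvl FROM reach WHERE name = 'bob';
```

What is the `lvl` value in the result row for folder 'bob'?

2

Base: id=9 (var) at lvl 0.
Iteration 1: rows with parent_id in {9} -> backup (id 10, lvl 1), lib (id 12, lvl 1).
Iteration 2: rows with parent_id in {10,12} -> bob (id 14, lvl 2).
Iteration 3: no rows with parent_id in {14}; recursion stops.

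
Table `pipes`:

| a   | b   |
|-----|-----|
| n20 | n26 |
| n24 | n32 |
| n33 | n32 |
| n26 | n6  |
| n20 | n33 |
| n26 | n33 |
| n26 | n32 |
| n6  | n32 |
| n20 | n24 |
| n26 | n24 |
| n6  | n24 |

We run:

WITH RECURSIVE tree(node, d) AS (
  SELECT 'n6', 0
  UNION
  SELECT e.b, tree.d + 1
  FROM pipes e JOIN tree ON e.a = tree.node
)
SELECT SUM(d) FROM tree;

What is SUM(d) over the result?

Base: (n6, d=0).
Iteration 1: edges from {n6} -> (n24, d=1), (n32, d=1).
Iteration 2: edges from {n24,n32} -> (n32, d=2).
Iteration 3: no outgoing edges from {n32}; recursion stops.
SUM(d) = 0 + 1 + 1 + 2 = 4.

4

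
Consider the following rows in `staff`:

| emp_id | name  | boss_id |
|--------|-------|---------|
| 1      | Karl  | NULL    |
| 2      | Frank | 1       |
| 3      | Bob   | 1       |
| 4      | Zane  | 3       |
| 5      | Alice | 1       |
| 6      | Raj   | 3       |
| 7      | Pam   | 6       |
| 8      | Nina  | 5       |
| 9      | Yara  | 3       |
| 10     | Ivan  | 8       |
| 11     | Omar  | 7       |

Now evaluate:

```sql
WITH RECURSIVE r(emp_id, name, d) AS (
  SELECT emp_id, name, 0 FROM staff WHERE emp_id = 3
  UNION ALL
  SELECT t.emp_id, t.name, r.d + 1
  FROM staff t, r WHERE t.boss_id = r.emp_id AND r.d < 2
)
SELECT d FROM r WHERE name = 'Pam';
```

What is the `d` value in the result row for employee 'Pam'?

Base: emp_id=3 (Bob) at d 0.
Iteration 1: rows with boss_id in {3} -> Zane (id 4, d 1), Raj (id 6, d 1), Yara (id 9, d 1).
Iteration 2: rows with boss_id in {4,6,9} -> Pam (id 7, d 2).
Iteration 3: d < 2 fails for all current rows; recursion stops.

2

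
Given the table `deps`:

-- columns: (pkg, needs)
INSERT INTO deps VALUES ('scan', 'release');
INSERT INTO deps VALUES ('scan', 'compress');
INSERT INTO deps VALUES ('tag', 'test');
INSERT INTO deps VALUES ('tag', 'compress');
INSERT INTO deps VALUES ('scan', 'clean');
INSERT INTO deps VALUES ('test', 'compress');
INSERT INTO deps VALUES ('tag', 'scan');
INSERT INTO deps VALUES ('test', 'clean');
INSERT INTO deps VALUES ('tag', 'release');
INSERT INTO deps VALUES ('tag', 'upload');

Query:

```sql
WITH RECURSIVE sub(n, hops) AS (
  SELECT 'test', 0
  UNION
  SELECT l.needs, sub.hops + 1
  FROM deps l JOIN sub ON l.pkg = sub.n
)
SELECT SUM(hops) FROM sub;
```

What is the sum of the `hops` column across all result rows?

Base: (test, hops=0).
Iteration 1: edges from {test} -> (clean, hops=1), (compress, hops=1).
Iteration 2: no outgoing edges from {clean,compress}; recursion stops.
SUM(hops) = 0 + 1 + 1 = 2.

2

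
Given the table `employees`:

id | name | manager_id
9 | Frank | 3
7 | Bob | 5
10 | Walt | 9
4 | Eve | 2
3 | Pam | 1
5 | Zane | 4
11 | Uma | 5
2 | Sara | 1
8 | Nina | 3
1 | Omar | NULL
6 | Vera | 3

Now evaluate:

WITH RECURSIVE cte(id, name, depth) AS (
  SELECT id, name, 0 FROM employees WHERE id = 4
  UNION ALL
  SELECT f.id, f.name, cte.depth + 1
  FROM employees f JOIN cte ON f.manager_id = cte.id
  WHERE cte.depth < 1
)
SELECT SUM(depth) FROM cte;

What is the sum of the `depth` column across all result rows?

1

Base: id=4 (Eve) at depth 0.
Iteration 1: rows with manager_id in {4} -> Zane (id 5, depth 1).
Iteration 2: depth < 1 fails for all current rows; recursion stops.
SUM(depth) = 0 + 1 = 1.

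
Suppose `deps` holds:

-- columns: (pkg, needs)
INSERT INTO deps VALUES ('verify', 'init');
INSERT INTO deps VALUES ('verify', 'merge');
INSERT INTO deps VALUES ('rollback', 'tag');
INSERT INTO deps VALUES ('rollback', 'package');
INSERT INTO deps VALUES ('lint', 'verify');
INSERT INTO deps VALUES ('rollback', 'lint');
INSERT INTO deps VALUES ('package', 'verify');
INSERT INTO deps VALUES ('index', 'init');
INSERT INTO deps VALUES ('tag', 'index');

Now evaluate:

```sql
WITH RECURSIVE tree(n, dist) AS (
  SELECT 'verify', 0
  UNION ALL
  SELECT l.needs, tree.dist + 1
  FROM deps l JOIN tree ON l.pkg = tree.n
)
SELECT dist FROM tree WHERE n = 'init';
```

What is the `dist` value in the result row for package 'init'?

Base: (verify, dist=0).
Iteration 1: edges from {verify} -> (init, dist=1), (merge, dist=1).
Iteration 2: no outgoing edges from {init,merge}; recursion stops.

1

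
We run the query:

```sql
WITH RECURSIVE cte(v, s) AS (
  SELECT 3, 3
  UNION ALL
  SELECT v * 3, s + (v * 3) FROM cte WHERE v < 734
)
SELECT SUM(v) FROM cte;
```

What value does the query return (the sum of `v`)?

Base: v=3, s=3.
Iteration 1: 3 < 734 holds -> v = 3 * 3 = 9, s = 3 + 9 = 12.
Iteration 2: 9 < 734 holds -> v = 9 * 3 = 27, s = 12 + 27 = 39.
Iteration 3: 27 < 734 holds -> v = 27 * 3 = 81, s = 39 + 81 = 120.
Iteration 4: 81 < 734 holds -> v = 81 * 3 = 243, s = 120 + 243 = 363.
Iteration 5: 243 < 734 holds -> v = 243 * 3 = 729, s = 363 + 729 = 1092.
Iteration 6: 729 < 734 holds -> v = 729 * 3 = 2187, s = 1092 + 2187 = 3279.
Iteration 7: 2187 < 734 fails; recursion stops.
SUM(v) = 3 + 9 + 27 + 81 + 243 + 729 + 2187 = 3279.

3279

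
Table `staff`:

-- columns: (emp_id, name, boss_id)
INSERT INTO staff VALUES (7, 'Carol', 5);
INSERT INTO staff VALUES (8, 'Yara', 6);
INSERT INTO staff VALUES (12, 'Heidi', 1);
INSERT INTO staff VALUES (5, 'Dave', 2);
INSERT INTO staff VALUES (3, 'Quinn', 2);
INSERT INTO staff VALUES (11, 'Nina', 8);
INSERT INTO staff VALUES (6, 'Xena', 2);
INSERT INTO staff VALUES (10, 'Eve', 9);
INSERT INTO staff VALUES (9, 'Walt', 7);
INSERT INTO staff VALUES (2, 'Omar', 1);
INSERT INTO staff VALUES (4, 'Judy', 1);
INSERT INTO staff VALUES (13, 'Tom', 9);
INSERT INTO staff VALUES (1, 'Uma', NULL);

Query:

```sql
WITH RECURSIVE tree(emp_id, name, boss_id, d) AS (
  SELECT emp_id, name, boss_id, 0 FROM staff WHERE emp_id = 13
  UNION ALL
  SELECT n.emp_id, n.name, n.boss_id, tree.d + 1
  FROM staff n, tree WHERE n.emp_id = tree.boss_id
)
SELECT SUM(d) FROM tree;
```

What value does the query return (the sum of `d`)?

15

Base: emp_id=13 (Tom), boss_id=9, d 0.
Iteration 1: join on emp_id=9 -> Walt (id 9, boss_id=7, d 1).
Iteration 2: join on emp_id=7 -> Carol (id 7, boss_id=5, d 2).
Iteration 3: join on emp_id=5 -> Dave (id 5, boss_id=2, d 3).
Iteration 4: join on emp_id=2 -> Omar (id 2, boss_id=1, d 4).
Iteration 5: join on emp_id=1 -> Uma (id 1, boss_id=NULL, d 5).
Iteration 6: boss_id is NULL; no match; recursion stops.
SUM(d) = 0 + 1 + 2 + 3 + 4 + 5 = 15.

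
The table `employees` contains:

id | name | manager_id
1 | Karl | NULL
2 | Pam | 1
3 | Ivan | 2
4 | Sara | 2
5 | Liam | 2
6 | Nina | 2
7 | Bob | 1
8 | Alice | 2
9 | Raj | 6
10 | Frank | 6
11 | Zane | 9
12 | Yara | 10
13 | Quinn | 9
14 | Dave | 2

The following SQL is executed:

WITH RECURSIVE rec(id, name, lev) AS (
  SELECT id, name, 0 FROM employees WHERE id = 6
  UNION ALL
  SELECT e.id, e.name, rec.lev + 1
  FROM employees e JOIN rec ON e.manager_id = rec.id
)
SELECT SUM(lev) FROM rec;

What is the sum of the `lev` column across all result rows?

Base: id=6 (Nina) at lev 0.
Iteration 1: rows with manager_id in {6} -> Raj (id 9, lev 1), Frank (id 10, lev 1).
Iteration 2: rows with manager_id in {9,10} -> Zane (id 11, lev 2), Yara (id 12, lev 2), Quinn (id 13, lev 2).
Iteration 3: no rows with manager_id in {11,12,13}; recursion stops.
SUM(lev) = 0 + 1 + 1 + 2 + 2 + 2 = 8.

8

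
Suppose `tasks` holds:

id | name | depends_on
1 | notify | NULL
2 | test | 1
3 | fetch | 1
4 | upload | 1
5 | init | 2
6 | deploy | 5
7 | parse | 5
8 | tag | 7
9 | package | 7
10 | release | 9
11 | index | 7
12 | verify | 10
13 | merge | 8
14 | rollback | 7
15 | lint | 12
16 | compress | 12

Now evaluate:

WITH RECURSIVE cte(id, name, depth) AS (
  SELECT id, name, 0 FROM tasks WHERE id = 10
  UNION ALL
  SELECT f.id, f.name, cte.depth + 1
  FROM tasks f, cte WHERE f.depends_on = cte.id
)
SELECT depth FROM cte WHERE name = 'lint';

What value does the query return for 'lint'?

2

Base: id=10 (release) at depth 0.
Iteration 1: rows with depends_on in {10} -> verify (id 12, depth 1).
Iteration 2: rows with depends_on in {12} -> lint (id 15, depth 2), compress (id 16, depth 2).
Iteration 3: no rows with depends_on in {15,16}; recursion stops.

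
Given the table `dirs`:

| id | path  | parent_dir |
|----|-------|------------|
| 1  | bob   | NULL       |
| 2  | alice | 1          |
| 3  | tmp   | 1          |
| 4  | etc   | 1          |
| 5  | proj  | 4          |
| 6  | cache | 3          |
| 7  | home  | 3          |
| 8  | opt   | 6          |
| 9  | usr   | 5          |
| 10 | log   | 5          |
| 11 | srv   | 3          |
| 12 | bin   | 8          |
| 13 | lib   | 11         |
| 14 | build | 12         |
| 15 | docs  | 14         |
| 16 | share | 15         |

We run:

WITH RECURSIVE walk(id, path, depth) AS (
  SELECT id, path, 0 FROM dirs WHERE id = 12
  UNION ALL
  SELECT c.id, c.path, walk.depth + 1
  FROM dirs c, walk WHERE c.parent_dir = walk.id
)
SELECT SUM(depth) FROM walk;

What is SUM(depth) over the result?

Base: id=12 (bin) at depth 0.
Iteration 1: rows with parent_dir in {12} -> build (id 14, depth 1).
Iteration 2: rows with parent_dir in {14} -> docs (id 15, depth 2).
Iteration 3: rows with parent_dir in {15} -> share (id 16, depth 3).
Iteration 4: no rows with parent_dir in {16}; recursion stops.
SUM(depth) = 0 + 1 + 2 + 3 = 6.

6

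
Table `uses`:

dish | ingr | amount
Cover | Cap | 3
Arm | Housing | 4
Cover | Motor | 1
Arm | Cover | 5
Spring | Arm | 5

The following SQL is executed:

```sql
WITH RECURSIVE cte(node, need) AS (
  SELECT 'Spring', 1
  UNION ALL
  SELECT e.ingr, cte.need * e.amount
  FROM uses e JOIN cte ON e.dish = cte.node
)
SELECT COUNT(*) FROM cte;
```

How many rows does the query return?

6

Base: (Spring, need=1).
Iteration 1: components of {Spring} -> Arm = 1*5 = 5.
Iteration 2: components of {Arm} -> Cover = 5*5 = 25, Housing = 5*4 = 20.
Iteration 3: components of {Cover,Housing} -> Cap = 25*3 = 75, Motor = 25*1 = 25.
Iteration 4: no further components; recursion stops.
Total rows emitted: 6.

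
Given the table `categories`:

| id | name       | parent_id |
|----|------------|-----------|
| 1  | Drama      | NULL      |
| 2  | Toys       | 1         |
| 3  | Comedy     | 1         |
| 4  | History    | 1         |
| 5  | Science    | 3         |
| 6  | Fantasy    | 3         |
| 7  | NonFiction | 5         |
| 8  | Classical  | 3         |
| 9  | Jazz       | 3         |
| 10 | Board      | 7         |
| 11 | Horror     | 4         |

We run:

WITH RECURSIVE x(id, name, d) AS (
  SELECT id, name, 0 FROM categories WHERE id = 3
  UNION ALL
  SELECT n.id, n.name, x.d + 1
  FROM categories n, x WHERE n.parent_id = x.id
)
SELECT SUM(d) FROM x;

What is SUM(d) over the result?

Base: id=3 (Comedy) at d 0.
Iteration 1: rows with parent_id in {3} -> Science (id 5, d 1), Fantasy (id 6, d 1), Classical (id 8, d 1), Jazz (id 9, d 1).
Iteration 2: rows with parent_id in {5,6,8,9} -> NonFiction (id 7, d 2).
Iteration 3: rows with parent_id in {7} -> Board (id 10, d 3).
Iteration 4: no rows with parent_id in {10}; recursion stops.
SUM(d) = 0 + 1 + 1 + 1 + 1 + 2 + 3 = 9.

9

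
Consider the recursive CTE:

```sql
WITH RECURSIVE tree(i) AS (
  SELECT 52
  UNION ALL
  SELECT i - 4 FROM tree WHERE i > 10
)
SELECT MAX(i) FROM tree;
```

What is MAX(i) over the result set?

52

Base: i=52.
Iteration 1: 52 > 10 holds -> i = 52 - 4 = 48.
Iteration 2: 48 > 10 holds -> i = 48 - 4 = 44.
Iteration 3: 44 > 10 holds -> i = 44 - 4 = 40.
Iteration 4: 40 > 10 holds -> i = 40 - 4 = 36.
Iteration 5: 36 > 10 holds -> i = 36 - 4 = 32.
Iteration 6: 32 > 10 holds -> i = 32 - 4 = 28.
Iteration 7: 28 > 10 holds -> i = 28 - 4 = 24.
Iteration 8: 24 > 10 holds -> i = 24 - 4 = 20.
Iteration 9: 20 > 10 holds -> i = 20 - 4 = 16.
Iteration 10: 16 > 10 holds -> i = 16 - 4 = 12.
Iteration 11: 12 > 10 holds -> i = 12 - 4 = 8.
Iteration 12: 8 > 10 fails; recursion stops.
i values: 52, 48, 44, 40, 36, 32, 28, 24, 20, 16, 12, 8; the maximum is 52.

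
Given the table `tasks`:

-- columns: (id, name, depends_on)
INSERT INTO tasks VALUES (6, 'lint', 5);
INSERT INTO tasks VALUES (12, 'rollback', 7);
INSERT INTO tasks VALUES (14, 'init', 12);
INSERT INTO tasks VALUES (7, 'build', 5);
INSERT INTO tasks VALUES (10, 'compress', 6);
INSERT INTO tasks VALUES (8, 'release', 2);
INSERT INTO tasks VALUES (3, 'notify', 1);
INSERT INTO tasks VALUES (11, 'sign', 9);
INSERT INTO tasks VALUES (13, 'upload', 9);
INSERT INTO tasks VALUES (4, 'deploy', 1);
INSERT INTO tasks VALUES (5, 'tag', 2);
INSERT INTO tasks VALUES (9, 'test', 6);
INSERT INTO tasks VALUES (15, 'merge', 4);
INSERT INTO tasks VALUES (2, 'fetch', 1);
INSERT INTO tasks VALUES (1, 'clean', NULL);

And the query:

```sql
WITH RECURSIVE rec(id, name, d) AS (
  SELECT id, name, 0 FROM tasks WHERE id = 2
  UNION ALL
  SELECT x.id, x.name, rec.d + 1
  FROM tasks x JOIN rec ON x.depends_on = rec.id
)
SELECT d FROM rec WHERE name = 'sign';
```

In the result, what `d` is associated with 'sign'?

4

Base: id=2 (fetch) at d 0.
Iteration 1: rows with depends_on in {2} -> tag (id 5, d 1), release (id 8, d 1).
Iteration 2: rows with depends_on in {5,8} -> lint (id 6, d 2), build (id 7, d 2).
Iteration 3: rows with depends_on in {6,7} -> test (id 9, d 3), compress (id 10, d 3), rollback (id 12, d 3).
Iteration 4: rows with depends_on in {9,10,12} -> sign (id 11, d 4), upload (id 13, d 4), init (id 14, d 4).
Iteration 5: no rows with depends_on in {11,13,14}; recursion stops.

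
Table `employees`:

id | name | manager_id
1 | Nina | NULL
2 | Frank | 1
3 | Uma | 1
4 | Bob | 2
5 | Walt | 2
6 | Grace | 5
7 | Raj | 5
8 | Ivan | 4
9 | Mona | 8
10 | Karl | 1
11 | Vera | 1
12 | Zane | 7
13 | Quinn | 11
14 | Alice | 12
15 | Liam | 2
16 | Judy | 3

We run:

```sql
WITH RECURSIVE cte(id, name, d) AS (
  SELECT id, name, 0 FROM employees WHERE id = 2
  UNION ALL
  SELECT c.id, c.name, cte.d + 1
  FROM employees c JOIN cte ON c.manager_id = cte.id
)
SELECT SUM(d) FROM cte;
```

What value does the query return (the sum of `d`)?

19

Base: id=2 (Frank) at d 0.
Iteration 1: rows with manager_id in {2} -> Bob (id 4, d 1), Walt (id 5, d 1), Liam (id 15, d 1).
Iteration 2: rows with manager_id in {4,5,15} -> Grace (id 6, d 2), Raj (id 7, d 2), Ivan (id 8, d 2).
Iteration 3: rows with manager_id in {6,7,8} -> Mona (id 9, d 3), Zane (id 12, d 3).
Iteration 4: rows with manager_id in {9,12} -> Alice (id 14, d 4).
Iteration 5: no rows with manager_id in {14}; recursion stops.
SUM(d) = 0 + 1 + 1 + 1 + 2 + 2 + 2 + 3 + 3 + 4 = 19.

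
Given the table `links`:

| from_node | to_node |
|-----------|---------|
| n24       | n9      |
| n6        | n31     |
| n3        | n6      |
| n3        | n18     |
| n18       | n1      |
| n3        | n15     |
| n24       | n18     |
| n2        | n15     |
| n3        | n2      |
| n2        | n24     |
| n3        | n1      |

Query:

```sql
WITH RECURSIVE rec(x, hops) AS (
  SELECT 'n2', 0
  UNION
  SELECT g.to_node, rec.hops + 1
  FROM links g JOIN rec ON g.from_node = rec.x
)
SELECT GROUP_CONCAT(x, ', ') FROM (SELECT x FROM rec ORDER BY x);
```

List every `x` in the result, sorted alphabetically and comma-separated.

Base: (n2, hops=0).
Iteration 1: edges from {n2} -> (n15, hops=1), (n24, hops=1).
Iteration 2: edges from {n15,n24} -> (n18, hops=2), (n9, hops=2).
Iteration 3: edges from {n18,n9} -> (n1, hops=3).
Iteration 4: no outgoing edges from {n1}; recursion stops.

n1, n15, n18, n2, n24, n9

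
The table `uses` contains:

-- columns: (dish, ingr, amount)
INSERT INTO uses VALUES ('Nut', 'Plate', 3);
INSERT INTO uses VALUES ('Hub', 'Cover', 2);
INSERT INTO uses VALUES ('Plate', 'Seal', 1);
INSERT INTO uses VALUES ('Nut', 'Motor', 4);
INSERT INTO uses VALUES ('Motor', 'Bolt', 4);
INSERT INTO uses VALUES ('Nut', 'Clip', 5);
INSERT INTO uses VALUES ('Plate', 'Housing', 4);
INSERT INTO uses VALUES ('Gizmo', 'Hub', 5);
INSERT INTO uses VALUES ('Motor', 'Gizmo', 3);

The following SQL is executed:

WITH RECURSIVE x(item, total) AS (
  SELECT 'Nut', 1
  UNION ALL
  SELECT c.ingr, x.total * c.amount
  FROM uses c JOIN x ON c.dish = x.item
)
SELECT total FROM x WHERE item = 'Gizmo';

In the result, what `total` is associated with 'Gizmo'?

Base: (Nut, total=1).
Iteration 1: components of {Nut} -> Clip = 1*5 = 5, Motor = 1*4 = 4, Plate = 1*3 = 3.
Iteration 2: components of {Clip,Motor,Plate} -> Bolt = 4*4 = 16, Gizmo = 4*3 = 12, Housing = 3*4 = 12, Seal = 3*1 = 3.
Iteration 3: components of {Bolt,Gizmo,Housing,Seal} -> Hub = 12*5 = 60.
Iteration 4: components of {Hub} -> Cover = 60*2 = 120.
Iteration 5: no further components; recursion stops.

12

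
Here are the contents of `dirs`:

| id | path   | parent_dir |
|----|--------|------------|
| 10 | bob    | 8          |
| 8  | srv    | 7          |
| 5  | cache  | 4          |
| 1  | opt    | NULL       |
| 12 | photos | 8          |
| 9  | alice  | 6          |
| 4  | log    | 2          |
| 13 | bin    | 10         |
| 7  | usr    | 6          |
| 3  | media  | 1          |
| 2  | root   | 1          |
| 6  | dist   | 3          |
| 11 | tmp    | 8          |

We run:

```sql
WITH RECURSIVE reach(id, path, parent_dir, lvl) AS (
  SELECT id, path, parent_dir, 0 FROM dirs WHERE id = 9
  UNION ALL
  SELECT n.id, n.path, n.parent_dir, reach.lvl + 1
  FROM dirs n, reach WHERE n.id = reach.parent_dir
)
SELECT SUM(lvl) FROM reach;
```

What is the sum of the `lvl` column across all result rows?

Base: id=9 (alice), parent_dir=6, lvl 0.
Iteration 1: join on id=6 -> dist (id 6, parent_dir=3, lvl 1).
Iteration 2: join on id=3 -> media (id 3, parent_dir=1, lvl 2).
Iteration 3: join on id=1 -> opt (id 1, parent_dir=NULL, lvl 3).
Iteration 4: parent_dir is NULL; no match; recursion stops.
SUM(lvl) = 0 + 1 + 2 + 3 = 6.

6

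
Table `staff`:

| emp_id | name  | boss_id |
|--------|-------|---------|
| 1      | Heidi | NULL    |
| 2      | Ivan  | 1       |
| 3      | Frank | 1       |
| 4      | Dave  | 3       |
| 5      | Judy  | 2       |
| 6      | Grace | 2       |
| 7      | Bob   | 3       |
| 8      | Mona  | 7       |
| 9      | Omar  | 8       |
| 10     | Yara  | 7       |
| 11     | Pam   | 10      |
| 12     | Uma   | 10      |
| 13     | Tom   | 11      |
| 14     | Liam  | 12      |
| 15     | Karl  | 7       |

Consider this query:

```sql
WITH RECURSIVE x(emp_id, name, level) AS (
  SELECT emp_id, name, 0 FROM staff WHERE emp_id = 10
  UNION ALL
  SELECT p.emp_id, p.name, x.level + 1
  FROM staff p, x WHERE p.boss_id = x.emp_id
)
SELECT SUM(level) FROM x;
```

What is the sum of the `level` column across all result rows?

6

Base: emp_id=10 (Yara) at level 0.
Iteration 1: rows with boss_id in {10} -> Pam (id 11, level 1), Uma (id 12, level 1).
Iteration 2: rows with boss_id in {11,12} -> Tom (id 13, level 2), Liam (id 14, level 2).
Iteration 3: no rows with boss_id in {13,14}; recursion stops.
SUM(level) = 0 + 1 + 1 + 2 + 2 = 6.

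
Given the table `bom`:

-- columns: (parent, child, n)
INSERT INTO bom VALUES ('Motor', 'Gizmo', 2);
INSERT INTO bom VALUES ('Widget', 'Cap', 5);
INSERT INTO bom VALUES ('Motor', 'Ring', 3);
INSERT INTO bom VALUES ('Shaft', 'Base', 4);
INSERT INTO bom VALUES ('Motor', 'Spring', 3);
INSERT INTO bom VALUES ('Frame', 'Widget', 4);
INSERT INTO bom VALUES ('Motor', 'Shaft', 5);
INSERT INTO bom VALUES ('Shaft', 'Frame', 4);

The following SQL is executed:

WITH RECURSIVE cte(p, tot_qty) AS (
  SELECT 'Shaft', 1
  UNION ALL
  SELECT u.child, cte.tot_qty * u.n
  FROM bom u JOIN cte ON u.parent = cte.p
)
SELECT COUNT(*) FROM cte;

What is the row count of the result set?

5

Base: (Shaft, tot_qty=1).
Iteration 1: components of {Shaft} -> Base = 1*4 = 4, Frame = 1*4 = 4.
Iteration 2: components of {Base,Frame} -> Widget = 4*4 = 16.
Iteration 3: components of {Widget} -> Cap = 16*5 = 80.
Iteration 4: no further components; recursion stops.
Total rows emitted: 5.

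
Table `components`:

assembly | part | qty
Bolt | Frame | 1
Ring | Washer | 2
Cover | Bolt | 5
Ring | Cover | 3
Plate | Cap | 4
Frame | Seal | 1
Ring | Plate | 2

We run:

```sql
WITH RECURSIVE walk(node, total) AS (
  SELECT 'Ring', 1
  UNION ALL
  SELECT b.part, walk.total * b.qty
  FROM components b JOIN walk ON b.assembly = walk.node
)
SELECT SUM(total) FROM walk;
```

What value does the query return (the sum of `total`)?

Base: (Ring, total=1).
Iteration 1: components of {Ring} -> Cover = 1*3 = 3, Plate = 1*2 = 2, Washer = 1*2 = 2.
Iteration 2: components of {Cover,Plate,Washer} -> Bolt = 3*5 = 15, Cap = 2*4 = 8.
Iteration 3: components of {Bolt,Cap} -> Frame = 15*1 = 15.
Iteration 4: components of {Frame} -> Seal = 15*1 = 15.
Iteration 5: no further components; recursion stops.
SUM(total) = 1 + 2 + 3 + 2 + 8 + 15 + 15 + 15 = 61.

61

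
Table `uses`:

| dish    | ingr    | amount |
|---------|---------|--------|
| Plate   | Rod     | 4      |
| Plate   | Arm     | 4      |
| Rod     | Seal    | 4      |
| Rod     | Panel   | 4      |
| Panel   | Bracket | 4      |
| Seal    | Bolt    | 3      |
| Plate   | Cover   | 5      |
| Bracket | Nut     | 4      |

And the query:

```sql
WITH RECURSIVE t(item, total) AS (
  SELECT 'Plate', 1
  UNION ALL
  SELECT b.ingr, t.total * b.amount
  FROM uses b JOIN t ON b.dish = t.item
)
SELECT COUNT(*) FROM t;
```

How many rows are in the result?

9

Base: (Plate, total=1).
Iteration 1: components of {Plate} -> Arm = 1*4 = 4, Cover = 1*5 = 5, Rod = 1*4 = 4.
Iteration 2: components of {Arm,Cover,Rod} -> Panel = 4*4 = 16, Seal = 4*4 = 16.
Iteration 3: components of {Panel,Seal} -> Bolt = 16*3 = 48, Bracket = 16*4 = 64.
Iteration 4: components of {Bolt,Bracket} -> Nut = 64*4 = 256.
Iteration 5: no further components; recursion stops.
Total rows emitted: 9.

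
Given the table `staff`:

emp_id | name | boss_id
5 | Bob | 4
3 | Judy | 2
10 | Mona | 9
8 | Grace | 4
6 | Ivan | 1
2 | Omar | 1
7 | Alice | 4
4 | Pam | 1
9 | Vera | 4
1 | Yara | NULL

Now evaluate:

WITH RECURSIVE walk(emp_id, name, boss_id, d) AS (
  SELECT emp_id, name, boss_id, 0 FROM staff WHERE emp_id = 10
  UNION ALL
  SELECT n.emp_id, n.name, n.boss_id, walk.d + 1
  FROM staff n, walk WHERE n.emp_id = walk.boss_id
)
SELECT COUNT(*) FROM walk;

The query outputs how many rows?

Base: emp_id=10 (Mona), boss_id=9, d 0.
Iteration 1: join on emp_id=9 -> Vera (id 9, boss_id=4, d 1).
Iteration 2: join on emp_id=4 -> Pam (id 4, boss_id=1, d 2).
Iteration 3: join on emp_id=1 -> Yara (id 1, boss_id=NULL, d 3).
Iteration 4: boss_id is NULL; no match; recursion stops.
Total rows emitted: 4.

4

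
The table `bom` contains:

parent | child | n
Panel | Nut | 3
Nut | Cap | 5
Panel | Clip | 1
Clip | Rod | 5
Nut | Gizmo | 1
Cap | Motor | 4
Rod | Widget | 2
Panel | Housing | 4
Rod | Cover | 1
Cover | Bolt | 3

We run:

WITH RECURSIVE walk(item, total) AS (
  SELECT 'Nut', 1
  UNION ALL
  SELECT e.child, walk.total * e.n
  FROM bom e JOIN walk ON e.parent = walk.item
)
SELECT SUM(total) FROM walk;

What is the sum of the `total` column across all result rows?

Base: (Nut, total=1).
Iteration 1: components of {Nut} -> Cap = 1*5 = 5, Gizmo = 1*1 = 1.
Iteration 2: components of {Cap,Gizmo} -> Motor = 5*4 = 20.
Iteration 3: no further components; recursion stops.
SUM(total) = 1 + 5 + 1 + 20 = 27.

27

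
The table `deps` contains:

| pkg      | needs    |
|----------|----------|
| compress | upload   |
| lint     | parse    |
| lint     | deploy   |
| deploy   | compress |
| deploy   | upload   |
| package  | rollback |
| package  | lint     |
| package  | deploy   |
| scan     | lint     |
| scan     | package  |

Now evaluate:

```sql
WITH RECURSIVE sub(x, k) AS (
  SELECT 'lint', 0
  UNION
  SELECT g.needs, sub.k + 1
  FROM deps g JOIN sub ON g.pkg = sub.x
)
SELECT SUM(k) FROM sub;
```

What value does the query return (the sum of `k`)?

Base: (lint, k=0).
Iteration 1: edges from {lint} -> (deploy, k=1), (parse, k=1).
Iteration 2: edges from {deploy,parse} -> (compress, k=2), (upload, k=2).
Iteration 3: edges from {compress,upload} -> (upload, k=3).
Iteration 4: no outgoing edges from {upload}; recursion stops.
SUM(k) = 0 + 1 + 1 + 2 + 2 + 3 = 9.

9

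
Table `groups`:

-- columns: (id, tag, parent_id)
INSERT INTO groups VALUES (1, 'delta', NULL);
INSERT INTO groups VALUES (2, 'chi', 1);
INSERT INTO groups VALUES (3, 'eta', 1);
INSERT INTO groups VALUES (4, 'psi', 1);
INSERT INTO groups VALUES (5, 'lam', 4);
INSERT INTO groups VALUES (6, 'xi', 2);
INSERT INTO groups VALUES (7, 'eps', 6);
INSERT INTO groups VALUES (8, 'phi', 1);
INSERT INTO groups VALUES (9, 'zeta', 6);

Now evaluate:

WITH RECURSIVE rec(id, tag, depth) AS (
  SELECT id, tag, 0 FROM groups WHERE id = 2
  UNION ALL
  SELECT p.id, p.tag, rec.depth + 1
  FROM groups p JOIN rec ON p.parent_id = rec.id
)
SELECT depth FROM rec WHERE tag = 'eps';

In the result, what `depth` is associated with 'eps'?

2

Base: id=2 (chi) at depth 0.
Iteration 1: rows with parent_id in {2} -> xi (id 6, depth 1).
Iteration 2: rows with parent_id in {6} -> eps (id 7, depth 2), zeta (id 9, depth 2).
Iteration 3: no rows with parent_id in {7,9}; recursion stops.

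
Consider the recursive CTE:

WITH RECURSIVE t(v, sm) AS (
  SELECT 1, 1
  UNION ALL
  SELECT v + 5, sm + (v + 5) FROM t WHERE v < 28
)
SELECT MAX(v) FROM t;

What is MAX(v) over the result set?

Base: v=1, sm=1.
Iteration 1: 1 < 28 holds -> v = 1 + 5 = 6, sm = 1 + 6 = 7.
Iteration 2: 6 < 28 holds -> v = 6 + 5 = 11, sm = 7 + 11 = 18.
Iteration 3: 11 < 28 holds -> v = 11 + 5 = 16, sm = 18 + 16 = 34.
Iteration 4: 16 < 28 holds -> v = 16 + 5 = 21, sm = 34 + 21 = 55.
Iteration 5: 21 < 28 holds -> v = 21 + 5 = 26, sm = 55 + 26 = 81.
Iteration 6: 26 < 28 holds -> v = 26 + 5 = 31, sm = 81 + 31 = 112.
Iteration 7: 31 < 28 fails; recursion stops.
v values: 1, 6, 11, 16, 21, 26, 31; the maximum is 31.

31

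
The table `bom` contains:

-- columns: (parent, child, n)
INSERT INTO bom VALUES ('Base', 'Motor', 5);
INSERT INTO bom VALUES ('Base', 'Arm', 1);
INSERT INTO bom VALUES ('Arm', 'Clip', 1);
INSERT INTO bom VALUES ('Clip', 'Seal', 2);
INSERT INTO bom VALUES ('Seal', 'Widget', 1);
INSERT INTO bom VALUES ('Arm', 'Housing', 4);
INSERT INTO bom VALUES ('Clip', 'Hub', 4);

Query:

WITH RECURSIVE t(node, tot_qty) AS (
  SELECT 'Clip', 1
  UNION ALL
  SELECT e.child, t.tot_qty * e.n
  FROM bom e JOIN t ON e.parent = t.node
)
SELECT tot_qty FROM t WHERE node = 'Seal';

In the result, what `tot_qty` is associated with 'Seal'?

Base: (Clip, tot_qty=1).
Iteration 1: components of {Clip} -> Hub = 1*4 = 4, Seal = 1*2 = 2.
Iteration 2: components of {Hub,Seal} -> Widget = 2*1 = 2.
Iteration 3: no further components; recursion stops.

2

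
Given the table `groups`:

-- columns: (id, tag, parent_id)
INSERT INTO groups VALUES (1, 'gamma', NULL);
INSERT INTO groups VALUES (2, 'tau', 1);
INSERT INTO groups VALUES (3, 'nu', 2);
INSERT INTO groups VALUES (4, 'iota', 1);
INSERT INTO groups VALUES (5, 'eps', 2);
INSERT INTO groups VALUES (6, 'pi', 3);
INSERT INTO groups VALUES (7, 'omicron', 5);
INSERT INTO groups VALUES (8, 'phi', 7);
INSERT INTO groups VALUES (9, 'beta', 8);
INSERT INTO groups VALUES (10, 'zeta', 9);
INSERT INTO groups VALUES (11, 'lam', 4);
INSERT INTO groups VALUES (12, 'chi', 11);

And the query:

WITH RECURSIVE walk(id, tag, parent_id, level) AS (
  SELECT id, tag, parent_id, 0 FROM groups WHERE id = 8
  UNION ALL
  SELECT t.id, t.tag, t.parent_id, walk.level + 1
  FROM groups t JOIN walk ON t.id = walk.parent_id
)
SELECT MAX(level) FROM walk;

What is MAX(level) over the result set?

4

Base: id=8 (phi), parent_id=7, level 0.
Iteration 1: join on id=7 -> omicron (id 7, parent_id=5, level 1).
Iteration 2: join on id=5 -> eps (id 5, parent_id=2, level 2).
Iteration 3: join on id=2 -> tau (id 2, parent_id=1, level 3).
Iteration 4: join on id=1 -> gamma (id 1, parent_id=NULL, level 4).
Iteration 5: parent_id is NULL; no match; recursion stops.
level values: 0, 1, 2, 3, 4; the maximum is 4.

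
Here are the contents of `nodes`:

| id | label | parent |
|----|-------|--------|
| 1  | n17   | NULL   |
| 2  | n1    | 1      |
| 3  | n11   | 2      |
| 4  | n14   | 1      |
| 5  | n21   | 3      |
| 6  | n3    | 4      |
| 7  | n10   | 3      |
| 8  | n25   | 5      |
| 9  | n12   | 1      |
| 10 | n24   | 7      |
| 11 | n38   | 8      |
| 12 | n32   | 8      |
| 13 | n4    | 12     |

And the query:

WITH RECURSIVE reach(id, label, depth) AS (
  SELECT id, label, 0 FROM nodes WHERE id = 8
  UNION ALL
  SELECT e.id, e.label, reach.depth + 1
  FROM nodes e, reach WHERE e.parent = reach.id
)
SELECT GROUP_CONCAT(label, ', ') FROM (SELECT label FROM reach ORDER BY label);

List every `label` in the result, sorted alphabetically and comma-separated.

n25, n32, n38, n4

Base: id=8 (n25) at depth 0.
Iteration 1: rows with parent in {8} -> n38 (id 11, depth 1), n32 (id 12, depth 1).
Iteration 2: rows with parent in {11,12} -> n4 (id 13, depth 2).
Iteration 3: no rows with parent in {13}; recursion stops.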